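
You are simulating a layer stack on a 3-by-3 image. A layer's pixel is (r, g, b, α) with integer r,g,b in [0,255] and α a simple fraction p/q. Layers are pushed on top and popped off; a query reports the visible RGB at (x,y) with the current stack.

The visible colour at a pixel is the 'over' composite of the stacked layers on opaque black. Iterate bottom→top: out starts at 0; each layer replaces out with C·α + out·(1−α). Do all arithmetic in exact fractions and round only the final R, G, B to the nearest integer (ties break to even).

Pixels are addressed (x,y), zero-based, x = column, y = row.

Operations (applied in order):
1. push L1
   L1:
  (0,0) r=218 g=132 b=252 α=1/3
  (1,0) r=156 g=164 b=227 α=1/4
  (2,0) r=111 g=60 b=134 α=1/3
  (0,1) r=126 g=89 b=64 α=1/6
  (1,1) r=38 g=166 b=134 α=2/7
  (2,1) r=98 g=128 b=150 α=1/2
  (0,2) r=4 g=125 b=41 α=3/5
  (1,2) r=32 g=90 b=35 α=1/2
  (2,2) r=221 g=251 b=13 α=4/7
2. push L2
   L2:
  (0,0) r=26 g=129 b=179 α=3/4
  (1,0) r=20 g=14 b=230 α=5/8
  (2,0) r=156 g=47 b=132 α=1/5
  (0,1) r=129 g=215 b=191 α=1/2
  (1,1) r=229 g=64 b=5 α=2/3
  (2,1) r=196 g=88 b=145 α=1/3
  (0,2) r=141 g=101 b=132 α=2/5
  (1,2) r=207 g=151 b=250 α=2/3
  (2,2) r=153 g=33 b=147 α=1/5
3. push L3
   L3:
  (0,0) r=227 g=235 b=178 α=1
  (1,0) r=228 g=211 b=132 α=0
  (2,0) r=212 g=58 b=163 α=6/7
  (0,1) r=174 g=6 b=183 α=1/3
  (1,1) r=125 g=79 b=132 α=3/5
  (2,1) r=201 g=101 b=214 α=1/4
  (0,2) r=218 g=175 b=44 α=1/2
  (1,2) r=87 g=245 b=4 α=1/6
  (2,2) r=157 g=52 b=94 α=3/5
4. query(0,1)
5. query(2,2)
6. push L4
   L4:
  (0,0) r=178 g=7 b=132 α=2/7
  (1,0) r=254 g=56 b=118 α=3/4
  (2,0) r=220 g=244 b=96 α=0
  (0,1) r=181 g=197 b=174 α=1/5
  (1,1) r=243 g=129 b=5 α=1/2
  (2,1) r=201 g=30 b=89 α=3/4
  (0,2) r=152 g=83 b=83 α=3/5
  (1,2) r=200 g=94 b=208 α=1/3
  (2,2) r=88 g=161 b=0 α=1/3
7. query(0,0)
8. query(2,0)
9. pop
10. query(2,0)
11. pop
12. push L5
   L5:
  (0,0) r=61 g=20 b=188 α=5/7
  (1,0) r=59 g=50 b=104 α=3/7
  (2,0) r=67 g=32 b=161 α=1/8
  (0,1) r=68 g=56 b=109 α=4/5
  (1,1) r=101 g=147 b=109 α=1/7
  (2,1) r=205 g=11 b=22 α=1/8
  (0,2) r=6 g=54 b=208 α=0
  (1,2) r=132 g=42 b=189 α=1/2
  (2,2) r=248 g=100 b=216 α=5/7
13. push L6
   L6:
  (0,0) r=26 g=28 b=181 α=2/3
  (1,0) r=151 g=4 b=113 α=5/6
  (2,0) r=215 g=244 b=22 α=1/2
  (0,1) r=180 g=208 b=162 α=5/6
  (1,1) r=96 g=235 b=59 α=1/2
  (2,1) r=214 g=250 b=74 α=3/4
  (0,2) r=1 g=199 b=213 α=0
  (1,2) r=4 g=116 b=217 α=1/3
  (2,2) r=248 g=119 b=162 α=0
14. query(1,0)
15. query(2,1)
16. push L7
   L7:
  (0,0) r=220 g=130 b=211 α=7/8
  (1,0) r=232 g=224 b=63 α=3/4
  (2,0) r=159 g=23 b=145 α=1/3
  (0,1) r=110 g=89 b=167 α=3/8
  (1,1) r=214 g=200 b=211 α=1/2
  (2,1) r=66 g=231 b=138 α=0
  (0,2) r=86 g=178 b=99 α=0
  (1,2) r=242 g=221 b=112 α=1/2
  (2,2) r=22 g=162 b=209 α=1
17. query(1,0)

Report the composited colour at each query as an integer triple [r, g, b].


at x=0,y=1 over L1,L2,L3:
L1 α=1/6: [21, 89/6, 32/3]
L2 α=1/2: [75, 1379/12, 605/6]
L3 α=1/3: [108, 1415/18, 1154/9]
→ [108, 79, 128]

at x=2,y=2 over L1,L2,L3:
+L1 (α=4/7) → [884/7, 1004/7, 52/7]
+L2 (α=1/5) → [4607/35, 4247/35, 1237/35]
+L3 (α=3/5) → [25699/175, 13954/175, 12344/175]
rounded: [147, 80, 71]

query (0,0) [L1,L2,L3,L4] — begin 0,0,0
+L1 (α=1/3) → [218/3, 44, 84]
+L2 (α=3/4) → [113/3, 431/4, 621/4]
+L3 (α=1) → [227, 235, 178]
+L4 (α=2/7) → [213, 1189/7, 1154/7]
→ [213, 170, 165]

query (2,0) [L1,L2,L3,L4] — begin 0,0,0
after L1 α=1/3: [37, 20, 134/3]
after L2 α=1/5: [304/5, 127/5, 932/15]
after L3 α=6/7: [952/5, 1867/35, 15602/105]
after L4 α=0: [952/5, 1867/35, 15602/105]
rounded: [190, 53, 149]

query (2,0) [L1,L2,L3] — begin 0,0,0
+L1 (α=1/3) → [37, 20, 134/3]
+L2 (α=1/5) → [304/5, 127/5, 932/15]
+L3 (α=6/7) → [952/5, 1867/35, 15602/105]
→ [190, 53, 149]

at x=1,y=0 over L1,L2,L5,L6:
L1 α=1/4: [39, 41, 227/4]
L2 α=5/8: [217/8, 193/8, 5281/32]
L5 α=3/7: [571/14, 493/14, 1111/8]
L6 α=5/6: [11141/84, 773/84, 1877/16]
→ [133, 9, 117]

(2,1) stack=L1,L2,L5,L6; from [0,0,0]:
L1 α=1/2: [49, 64, 75]
L2 α=1/3: [98, 72, 295/3]
L5 α=1/8: [891/8, 515/8, 2131/24]
L6 α=3/4: [6027/32, 6515/32, 7459/96]
= [188, 204, 78]

(1,0) stack=L1,L2,L5,L6,L7; from [0,0,0]:
L1 α=1/4: [39, 41, 227/4]
L2 α=5/8: [217/8, 193/8, 5281/32]
L5 α=3/7: [571/14, 493/14, 1111/8]
L6 α=5/6: [11141/84, 773/84, 1877/16]
L7 α=3/4: [69605/336, 57221/336, 4901/64]
rounded: [207, 170, 77]


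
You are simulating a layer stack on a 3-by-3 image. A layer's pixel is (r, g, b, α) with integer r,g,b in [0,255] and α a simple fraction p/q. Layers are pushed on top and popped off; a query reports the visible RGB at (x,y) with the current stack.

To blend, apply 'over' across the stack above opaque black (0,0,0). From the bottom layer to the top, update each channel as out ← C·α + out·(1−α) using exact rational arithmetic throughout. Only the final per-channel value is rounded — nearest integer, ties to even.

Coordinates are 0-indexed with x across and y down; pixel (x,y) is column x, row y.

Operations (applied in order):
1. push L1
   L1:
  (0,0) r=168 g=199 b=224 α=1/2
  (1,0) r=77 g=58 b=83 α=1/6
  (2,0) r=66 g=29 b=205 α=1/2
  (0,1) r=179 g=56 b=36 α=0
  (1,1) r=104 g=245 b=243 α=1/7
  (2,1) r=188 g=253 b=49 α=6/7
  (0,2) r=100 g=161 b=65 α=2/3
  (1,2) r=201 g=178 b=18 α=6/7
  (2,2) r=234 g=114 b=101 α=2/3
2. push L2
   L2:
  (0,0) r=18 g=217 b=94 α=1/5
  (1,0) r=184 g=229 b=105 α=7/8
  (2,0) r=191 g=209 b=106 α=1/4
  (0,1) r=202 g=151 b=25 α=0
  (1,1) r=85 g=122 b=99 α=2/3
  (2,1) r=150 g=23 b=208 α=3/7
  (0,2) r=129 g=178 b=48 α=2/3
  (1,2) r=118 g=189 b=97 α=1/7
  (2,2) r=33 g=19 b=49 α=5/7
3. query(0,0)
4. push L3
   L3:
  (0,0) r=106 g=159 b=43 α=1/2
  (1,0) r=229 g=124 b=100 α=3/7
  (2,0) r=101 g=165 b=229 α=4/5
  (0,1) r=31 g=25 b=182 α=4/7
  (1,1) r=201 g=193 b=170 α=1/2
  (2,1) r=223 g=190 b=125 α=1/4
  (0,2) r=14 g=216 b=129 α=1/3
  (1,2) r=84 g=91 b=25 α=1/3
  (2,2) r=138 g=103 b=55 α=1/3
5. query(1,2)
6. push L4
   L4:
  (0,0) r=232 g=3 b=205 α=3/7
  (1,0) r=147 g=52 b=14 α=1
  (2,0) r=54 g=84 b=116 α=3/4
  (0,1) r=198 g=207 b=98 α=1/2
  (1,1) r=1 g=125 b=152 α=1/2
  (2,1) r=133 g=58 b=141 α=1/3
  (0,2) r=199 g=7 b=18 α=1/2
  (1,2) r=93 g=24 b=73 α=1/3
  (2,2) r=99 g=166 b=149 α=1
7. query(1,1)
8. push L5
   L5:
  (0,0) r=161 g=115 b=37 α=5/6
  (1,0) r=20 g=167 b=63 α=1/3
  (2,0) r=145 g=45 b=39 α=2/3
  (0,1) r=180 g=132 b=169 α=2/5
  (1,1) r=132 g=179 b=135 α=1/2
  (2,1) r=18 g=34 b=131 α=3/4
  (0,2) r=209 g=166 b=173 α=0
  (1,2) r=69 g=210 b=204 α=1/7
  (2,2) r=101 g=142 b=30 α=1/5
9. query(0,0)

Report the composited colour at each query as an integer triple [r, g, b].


at x=0,y=0 over L1,L2:
after L1 α=1/2: [84, 199/2, 112]
after L2 α=1/5: [354/5, 123, 542/5]
rounded: [71, 123, 108]

(1,2) stack=L1,L2,L3; from [0,0,0]:
+L1 (α=6/7) → [1206/7, 1068/7, 108/7]
+L2 (α=1/7) → [8062/49, 7731/49, 1327/49]
+L3 (α=1/3) → [20240/147, 19921/147, 1293/49]
→ [138, 136, 26]

(1,1) stack=L1,L2,L3,L4; from [0,0,0]:
after L1 α=1/7: [104/7, 35, 243/7]
after L2 α=2/3: [1294/21, 93, 543/7]
after L3 α=1/2: [5515/42, 143, 1733/14]
after L4 α=1/2: [5557/84, 134, 3861/28]
= [66, 134, 138]

query (0,0) [L1,L2,L3,L4,L5] — begin 0,0,0
L1 α=1/2: [84, 199/2, 112]
L2 α=1/5: [354/5, 123, 542/5]
L3 α=1/2: [442/5, 141, 757/10]
L4 α=3/7: [5248/35, 573/7, 4589/35]
L5 α=5/6: [11141/70, 2299/21, 1844/35]
→ [159, 109, 53]


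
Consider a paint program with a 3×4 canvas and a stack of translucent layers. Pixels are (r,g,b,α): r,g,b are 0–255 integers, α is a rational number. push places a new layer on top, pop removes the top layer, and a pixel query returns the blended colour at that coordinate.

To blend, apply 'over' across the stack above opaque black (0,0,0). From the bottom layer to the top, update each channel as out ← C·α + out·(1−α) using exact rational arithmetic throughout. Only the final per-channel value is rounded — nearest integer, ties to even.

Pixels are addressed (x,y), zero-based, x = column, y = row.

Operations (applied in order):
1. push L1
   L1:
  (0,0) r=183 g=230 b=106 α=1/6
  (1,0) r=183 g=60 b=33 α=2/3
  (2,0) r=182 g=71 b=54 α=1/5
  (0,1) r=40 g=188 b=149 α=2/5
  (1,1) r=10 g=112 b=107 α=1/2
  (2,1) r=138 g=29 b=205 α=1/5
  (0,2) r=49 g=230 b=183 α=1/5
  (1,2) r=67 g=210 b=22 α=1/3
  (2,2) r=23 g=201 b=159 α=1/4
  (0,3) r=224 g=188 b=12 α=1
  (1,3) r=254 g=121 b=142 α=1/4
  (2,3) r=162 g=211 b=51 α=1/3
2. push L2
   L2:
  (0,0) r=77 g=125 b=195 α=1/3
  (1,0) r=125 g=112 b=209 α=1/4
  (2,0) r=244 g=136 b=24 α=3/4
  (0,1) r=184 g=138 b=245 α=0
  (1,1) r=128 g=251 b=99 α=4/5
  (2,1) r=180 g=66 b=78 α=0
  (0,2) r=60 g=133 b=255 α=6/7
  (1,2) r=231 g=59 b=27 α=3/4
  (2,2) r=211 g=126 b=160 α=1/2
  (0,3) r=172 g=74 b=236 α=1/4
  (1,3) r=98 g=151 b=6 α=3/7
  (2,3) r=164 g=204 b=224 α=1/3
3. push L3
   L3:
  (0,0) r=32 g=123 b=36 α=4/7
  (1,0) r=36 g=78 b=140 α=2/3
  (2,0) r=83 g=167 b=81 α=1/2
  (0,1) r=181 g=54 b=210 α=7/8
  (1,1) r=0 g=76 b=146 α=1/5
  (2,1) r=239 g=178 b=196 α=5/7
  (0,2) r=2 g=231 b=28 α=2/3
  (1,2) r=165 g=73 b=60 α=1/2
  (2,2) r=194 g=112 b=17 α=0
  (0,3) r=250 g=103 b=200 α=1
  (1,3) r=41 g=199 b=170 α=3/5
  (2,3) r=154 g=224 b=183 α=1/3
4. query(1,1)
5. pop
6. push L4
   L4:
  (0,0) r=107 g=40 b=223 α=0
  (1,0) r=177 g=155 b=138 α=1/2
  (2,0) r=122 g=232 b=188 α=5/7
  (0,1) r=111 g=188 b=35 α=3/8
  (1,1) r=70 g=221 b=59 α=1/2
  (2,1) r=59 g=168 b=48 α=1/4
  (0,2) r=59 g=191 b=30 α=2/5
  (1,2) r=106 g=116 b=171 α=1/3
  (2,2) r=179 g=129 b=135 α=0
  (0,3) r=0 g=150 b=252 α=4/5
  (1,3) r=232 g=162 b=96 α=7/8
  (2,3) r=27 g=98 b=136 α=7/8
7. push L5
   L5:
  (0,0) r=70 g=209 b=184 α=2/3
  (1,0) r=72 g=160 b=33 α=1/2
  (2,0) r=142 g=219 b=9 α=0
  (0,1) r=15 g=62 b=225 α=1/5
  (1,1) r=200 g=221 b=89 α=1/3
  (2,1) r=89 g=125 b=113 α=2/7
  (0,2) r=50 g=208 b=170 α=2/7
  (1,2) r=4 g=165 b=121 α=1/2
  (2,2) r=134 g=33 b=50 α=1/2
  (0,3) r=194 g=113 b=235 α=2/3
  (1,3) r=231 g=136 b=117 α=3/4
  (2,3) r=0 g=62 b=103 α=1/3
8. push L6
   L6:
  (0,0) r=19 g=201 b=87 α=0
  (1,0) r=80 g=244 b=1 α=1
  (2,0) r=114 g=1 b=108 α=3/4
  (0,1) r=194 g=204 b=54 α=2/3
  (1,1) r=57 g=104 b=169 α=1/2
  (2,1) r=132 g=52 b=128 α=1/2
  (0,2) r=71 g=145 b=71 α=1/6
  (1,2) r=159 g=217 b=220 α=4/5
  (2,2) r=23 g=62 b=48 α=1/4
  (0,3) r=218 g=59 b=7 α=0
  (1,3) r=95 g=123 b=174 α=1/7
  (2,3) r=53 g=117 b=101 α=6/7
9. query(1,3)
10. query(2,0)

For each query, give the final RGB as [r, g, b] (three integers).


at x=1,y=1 over L1,L2,L3:
+L1 (α=1/2) → [5, 56, 107/2]
+L2 (α=4/5) → [517/5, 212, 899/10]
+L3 (α=1/5) → [2068/25, 924/5, 2528/25]
rounded: [83, 185, 101]

at x=1,y=3 over L1,L2,L4,L5,L6:
L1 α=1/4: [127/2, 121/4, 71/2]
L2 α=3/7: [548/7, 82, 160/7]
L4 α=7/8: [2979/14, 152, 608/7]
L5 α=3/4: [12681/56, 140, 3065/28]
L6 α=1/7: [40703/196, 963/7, 11631/98]
→ [208, 138, 119]

at x=2,y=0 over L1,L2,L4,L5,L6:
L1 α=1/5: [182/5, 71/5, 54/5]
L2 α=3/4: [1921/10, 2111/20, 207/10]
L4 α=5/7: [4971/35, 13711/70, 701/5]
L5 α=0: [4971/35, 13711/70, 701/5]
L6 α=3/4: [16941/140, 13921/280, 2321/20]
rounded: [121, 50, 116]


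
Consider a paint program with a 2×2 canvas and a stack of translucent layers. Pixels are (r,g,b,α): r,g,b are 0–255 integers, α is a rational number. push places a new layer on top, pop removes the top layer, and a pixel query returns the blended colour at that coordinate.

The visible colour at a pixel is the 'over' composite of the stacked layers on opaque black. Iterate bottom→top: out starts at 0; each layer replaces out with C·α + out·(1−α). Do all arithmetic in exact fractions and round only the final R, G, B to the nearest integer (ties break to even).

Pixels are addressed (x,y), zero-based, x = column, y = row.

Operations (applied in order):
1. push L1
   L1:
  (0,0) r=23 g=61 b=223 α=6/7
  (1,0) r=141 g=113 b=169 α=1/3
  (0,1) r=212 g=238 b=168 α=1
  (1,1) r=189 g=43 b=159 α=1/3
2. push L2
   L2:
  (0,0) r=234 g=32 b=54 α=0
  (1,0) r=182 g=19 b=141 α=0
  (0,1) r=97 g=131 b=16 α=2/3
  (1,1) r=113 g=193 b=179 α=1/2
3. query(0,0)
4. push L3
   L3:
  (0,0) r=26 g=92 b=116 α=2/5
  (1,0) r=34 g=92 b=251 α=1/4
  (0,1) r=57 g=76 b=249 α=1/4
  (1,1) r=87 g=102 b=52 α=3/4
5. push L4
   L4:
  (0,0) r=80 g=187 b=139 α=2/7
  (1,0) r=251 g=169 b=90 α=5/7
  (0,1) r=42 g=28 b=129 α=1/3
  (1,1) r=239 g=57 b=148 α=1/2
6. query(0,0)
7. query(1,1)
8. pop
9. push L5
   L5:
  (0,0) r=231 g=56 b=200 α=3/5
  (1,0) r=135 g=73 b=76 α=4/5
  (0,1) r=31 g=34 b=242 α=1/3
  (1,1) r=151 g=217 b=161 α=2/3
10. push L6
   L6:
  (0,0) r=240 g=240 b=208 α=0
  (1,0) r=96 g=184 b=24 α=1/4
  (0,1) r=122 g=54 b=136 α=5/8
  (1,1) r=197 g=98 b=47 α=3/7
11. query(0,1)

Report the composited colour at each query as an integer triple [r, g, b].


query (0,0) [L1,L2] — begin 0,0,0
L1 α=6/7: [138/7, 366/7, 1338/7]
L2 α=0: [138/7, 366/7, 1338/7]
= [20, 52, 191]

query (0,0) [L1,L2,L3,L4] — begin 0,0,0
after L1 α=6/7: [138/7, 366/7, 1338/7]
after L2 α=0: [138/7, 366/7, 1338/7]
after L3 α=2/5: [778/35, 2386/35, 5638/35]
after L4 α=2/7: [1898/49, 5004/49, 7584/49]
= [39, 102, 155]

at x=1,y=1 over L1,L2,L3,L4:
L1 α=1/3: [63, 43/3, 53]
L2 α=1/2: [88, 311/3, 116]
L3 α=3/4: [349/4, 1229/12, 68]
L4 α=1/2: [1305/8, 1913/24, 108]
rounded: [163, 80, 108]

at x=0,y=1 over L1,L2,L3,L5,L6:
L1 α=1: [212, 238, 168]
L2 α=2/3: [406/3, 500/3, 200/3]
L3 α=1/4: [463/4, 144, 449/4]
L5 α=1/3: [175/2, 322/3, 311/2]
L6 α=5/8: [1745/16, 74, 2293/16]
rounded: [109, 74, 143]


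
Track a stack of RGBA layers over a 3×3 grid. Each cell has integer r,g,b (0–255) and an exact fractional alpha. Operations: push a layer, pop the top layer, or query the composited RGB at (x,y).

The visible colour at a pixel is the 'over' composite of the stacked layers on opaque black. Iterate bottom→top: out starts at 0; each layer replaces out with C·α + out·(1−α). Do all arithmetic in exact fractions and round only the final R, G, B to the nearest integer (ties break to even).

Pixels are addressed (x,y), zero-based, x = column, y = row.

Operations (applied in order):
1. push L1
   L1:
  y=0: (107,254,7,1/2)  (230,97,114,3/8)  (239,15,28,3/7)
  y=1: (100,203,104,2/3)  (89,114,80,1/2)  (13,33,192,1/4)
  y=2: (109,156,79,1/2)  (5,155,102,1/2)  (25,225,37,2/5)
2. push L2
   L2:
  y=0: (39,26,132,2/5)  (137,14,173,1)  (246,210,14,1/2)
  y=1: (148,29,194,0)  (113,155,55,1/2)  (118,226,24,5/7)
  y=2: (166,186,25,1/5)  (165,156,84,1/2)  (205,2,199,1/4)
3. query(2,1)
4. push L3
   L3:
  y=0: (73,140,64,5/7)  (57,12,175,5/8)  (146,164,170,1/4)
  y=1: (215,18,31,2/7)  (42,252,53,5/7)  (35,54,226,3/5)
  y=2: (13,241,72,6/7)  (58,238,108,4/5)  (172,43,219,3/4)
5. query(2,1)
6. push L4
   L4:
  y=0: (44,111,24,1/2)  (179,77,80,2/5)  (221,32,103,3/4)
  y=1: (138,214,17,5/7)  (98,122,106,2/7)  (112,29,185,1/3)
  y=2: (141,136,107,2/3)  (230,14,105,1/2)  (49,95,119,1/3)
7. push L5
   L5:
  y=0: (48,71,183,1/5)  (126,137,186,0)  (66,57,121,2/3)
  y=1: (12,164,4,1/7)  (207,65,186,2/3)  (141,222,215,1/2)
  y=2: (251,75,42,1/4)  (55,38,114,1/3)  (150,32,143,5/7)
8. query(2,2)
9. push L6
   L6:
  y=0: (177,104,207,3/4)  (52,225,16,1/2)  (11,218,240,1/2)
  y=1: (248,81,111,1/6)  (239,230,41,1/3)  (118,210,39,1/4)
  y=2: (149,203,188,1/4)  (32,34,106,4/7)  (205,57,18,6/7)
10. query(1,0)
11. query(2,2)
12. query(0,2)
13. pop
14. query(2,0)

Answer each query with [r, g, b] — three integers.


at x=2,y=1 over L1,L2:
+L1 (α=1/4) → [13/4, 33/4, 48]
+L2 (α=5/7) → [1193/14, 2293/14, 216/7]
rounded: [85, 164, 31]

at x=2,y=1 over L1,L2,L3:
+L1 (α=1/4) → [13/4, 33/4, 48]
+L2 (α=5/7) → [1193/14, 2293/14, 216/7]
+L3 (α=3/5) → [1928/35, 3427/35, 5178/35]
→ [55, 98, 148]

query (2,2) [L1,L2,L3,L4,L5] — begin 0,0,0
L1 α=2/5: [10, 90, 74/5]
L2 α=1/4: [235/4, 68, 1217/20]
L3 α=3/4: [2299/16, 197/4, 14357/80]
L4 α=1/3: [897/8, 129/2, 19117/120]
L5 α=5/7: [3897/28, 289/7, 62017/420]
→ [139, 41, 148]

at x=1,y=0 over L1,L2,L3,L4,L5,L6:
L1 α=3/8: [345/4, 291/8, 171/4]
L2 α=1: [137, 14, 173]
L3 α=5/8: [87, 51/4, 697/4]
L4 α=2/5: [619/5, 769/20, 2731/20]
L5 α=0: [619/5, 769/20, 2731/20]
L6 α=1/2: [879/10, 5269/40, 3051/40]
= [88, 132, 76]

(2,2) stack=L1,L2,L3,L4,L5,L6; from [0,0,0]:
+L1 (α=2/5) → [10, 90, 74/5]
+L2 (α=1/4) → [235/4, 68, 1217/20]
+L3 (α=3/4) → [2299/16, 197/4, 14357/80]
+L4 (α=1/3) → [897/8, 129/2, 19117/120]
+L5 (α=5/7) → [3897/28, 289/7, 62017/420]
+L6 (α=6/7) → [38337/196, 2683/49, 107377/2940]
→ [196, 55, 37]

at x=0,y=2 over L1,L2,L3,L4,L5,L6:
+L1 (α=1/2) → [109/2, 78, 79/2]
+L2 (α=1/5) → [384/5, 498/5, 183/5]
+L3 (α=6/7) → [774/35, 1104/5, 2343/35]
+L4 (α=2/3) → [3548/35, 2464/15, 9833/105]
+L5 (α=1/4) → [19429/140, 2839/20, 11303/140]
+L6 (α=1/4) → [79147/560, 12577/80, 60229/560]
rounded: [141, 157, 108]

at x=2,y=0 over L1,L2,L3,L4,L5:
+L1 (α=3/7) → [717/7, 45/7, 12]
+L2 (α=1/2) → [2439/14, 1515/14, 13]
+L3 (α=1/4) → [9361/56, 6841/56, 209/4]
+L4 (α=3/4) → [46489/224, 12217/224, 1445/16]
+L5 (α=2/3) → [76057/672, 37753/672, 5317/48]
rounded: [113, 56, 111]


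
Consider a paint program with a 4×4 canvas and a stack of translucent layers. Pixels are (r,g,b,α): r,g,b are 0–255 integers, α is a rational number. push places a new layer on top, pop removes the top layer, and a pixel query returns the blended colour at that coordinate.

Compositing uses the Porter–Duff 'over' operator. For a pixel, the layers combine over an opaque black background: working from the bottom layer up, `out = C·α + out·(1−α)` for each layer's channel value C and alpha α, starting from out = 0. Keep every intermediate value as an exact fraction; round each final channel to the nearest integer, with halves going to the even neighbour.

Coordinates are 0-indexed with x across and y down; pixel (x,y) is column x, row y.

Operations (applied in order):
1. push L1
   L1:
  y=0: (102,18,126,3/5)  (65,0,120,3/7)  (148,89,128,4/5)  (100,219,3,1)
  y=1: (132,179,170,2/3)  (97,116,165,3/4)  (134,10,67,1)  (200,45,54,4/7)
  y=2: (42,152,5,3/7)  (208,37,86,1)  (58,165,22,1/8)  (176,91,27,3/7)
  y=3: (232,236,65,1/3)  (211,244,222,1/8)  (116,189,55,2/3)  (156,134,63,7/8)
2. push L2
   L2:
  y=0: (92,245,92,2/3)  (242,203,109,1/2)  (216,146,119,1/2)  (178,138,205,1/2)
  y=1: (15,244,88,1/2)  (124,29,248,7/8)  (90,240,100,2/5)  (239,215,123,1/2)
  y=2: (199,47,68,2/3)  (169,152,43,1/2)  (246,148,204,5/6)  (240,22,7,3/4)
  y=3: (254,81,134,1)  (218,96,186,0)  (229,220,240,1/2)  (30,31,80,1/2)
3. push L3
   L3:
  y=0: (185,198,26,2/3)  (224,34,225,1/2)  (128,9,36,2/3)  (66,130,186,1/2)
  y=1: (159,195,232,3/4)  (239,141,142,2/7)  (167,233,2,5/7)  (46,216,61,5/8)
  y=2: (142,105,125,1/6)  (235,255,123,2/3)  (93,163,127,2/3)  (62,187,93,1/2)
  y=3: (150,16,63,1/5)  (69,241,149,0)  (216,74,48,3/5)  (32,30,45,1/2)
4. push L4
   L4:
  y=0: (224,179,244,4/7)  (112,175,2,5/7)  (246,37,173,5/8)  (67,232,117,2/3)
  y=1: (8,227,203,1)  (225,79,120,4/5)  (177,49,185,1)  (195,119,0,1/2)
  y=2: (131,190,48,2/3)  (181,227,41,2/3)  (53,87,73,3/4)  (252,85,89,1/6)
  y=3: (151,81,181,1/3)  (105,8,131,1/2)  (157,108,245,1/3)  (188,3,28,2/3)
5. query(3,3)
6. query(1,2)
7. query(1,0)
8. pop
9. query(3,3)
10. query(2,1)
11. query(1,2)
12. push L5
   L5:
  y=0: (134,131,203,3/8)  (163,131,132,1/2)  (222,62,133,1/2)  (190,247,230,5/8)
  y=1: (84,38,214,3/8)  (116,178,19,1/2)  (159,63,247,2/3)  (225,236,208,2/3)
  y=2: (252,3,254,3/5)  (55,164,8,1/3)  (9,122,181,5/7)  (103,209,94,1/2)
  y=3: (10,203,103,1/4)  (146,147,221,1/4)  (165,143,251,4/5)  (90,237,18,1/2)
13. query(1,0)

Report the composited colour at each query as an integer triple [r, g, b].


(3,3) stack=L1,L2,L3,L4; from [0,0,0]:
after L1 α=7/8: [273/2, 469/4, 441/8]
after L2 α=1/2: [333/4, 593/8, 1081/16]
after L3 α=1/2: [461/8, 833/16, 1801/32]
after L4 α=2/3: [3469/24, 929/48, 3593/96]
rounded: [145, 19, 37]

at x=1,y=2 over L1,L2,L3,L4:
+L1 (α=1) → [208, 37, 86]
+L2 (α=1/2) → [377/2, 189/2, 129/2]
+L3 (α=2/3) → [439/2, 403/2, 207/2]
+L4 (α=2/3) → [1163/6, 437/2, 371/6]
→ [194, 218, 62]

(1,0) stack=L1,L2,L3,L4; from [0,0,0]:
+L1 (α=3/7) → [195/7, 0, 360/7]
+L2 (α=1/2) → [1889/14, 203/2, 1123/14]
+L3 (α=1/2) → [5025/28, 271/4, 4273/28]
+L4 (α=5/7) → [12865/98, 2021/14, 4413/98]
= [131, 144, 45]

(3,3) stack=L1,L2,L3; from [0,0,0]:
after L1 α=7/8: [273/2, 469/4, 441/8]
after L2 α=1/2: [333/4, 593/8, 1081/16]
after L3 α=1/2: [461/8, 833/16, 1801/32]
= [58, 52, 56]

query (2,1) [L1,L2,L3] — begin 0,0,0
after L1 α=1: [134, 10, 67]
after L2 α=2/5: [582/5, 102, 401/5]
after L3 α=5/7: [5339/35, 1369/7, 852/35]
rounded: [153, 196, 24]

query (1,2) [L1,L2,L3] — begin 0,0,0
after L1 α=1: [208, 37, 86]
after L2 α=1/2: [377/2, 189/2, 129/2]
after L3 α=2/3: [439/2, 403/2, 207/2]
rounded: [220, 202, 104]

at x=1,y=0 over L1,L2,L3,L5:
L1 α=3/7: [195/7, 0, 360/7]
L2 α=1/2: [1889/14, 203/2, 1123/14]
L3 α=1/2: [5025/28, 271/4, 4273/28]
L5 α=1/2: [9589/56, 795/8, 7969/56]
rounded: [171, 99, 142]


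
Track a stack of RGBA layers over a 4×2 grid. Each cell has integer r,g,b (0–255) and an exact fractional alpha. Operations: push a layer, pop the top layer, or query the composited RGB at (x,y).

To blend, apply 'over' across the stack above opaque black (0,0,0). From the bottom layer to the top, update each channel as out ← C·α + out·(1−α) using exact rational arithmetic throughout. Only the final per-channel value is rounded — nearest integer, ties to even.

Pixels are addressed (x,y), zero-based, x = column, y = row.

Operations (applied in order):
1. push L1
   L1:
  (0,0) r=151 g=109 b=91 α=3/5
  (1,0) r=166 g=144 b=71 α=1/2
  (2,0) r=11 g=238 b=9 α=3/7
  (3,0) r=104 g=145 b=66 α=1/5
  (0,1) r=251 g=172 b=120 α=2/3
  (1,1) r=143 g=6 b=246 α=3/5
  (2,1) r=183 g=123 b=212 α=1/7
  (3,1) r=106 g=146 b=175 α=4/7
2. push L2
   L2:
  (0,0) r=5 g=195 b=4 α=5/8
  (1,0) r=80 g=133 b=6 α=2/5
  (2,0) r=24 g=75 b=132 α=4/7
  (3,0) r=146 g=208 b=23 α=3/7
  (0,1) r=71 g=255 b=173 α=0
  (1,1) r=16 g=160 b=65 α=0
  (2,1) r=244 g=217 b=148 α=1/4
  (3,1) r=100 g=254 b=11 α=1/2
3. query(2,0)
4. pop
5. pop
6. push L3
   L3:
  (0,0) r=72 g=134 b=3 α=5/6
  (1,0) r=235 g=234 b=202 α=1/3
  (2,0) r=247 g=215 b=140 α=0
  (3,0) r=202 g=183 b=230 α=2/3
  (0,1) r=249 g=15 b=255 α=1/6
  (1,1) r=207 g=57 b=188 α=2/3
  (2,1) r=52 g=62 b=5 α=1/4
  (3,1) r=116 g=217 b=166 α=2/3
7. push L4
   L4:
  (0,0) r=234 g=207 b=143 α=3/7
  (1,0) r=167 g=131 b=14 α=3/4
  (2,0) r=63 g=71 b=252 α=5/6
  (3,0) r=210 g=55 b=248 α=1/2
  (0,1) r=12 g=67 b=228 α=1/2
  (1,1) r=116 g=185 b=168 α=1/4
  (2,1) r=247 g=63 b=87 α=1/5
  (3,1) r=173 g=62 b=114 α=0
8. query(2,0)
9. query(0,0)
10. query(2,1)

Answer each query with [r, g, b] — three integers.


(2,0) stack=L1,L2; from [0,0,0]:
after L1 α=3/7: [33/7, 102, 27/7]
after L2 α=4/7: [771/49, 606/7, 3777/49]
rounded: [16, 87, 77]

(2,0) stack=L3,L4; from [0,0,0]:
L3 α=0: [0, 0, 0]
L4 α=5/6: [105/2, 355/6, 210]
→ [52, 59, 210]

query (0,0) [L3,L4] — begin 0,0,0
+L3 (α=5/6) → [60, 335/3, 5/2]
+L4 (α=3/7) → [942/7, 3203/21, 439/7]
rounded: [135, 153, 63]

(2,1) stack=L3,L4; from [0,0,0]:
after L3 α=1/4: [13, 31/2, 5/4]
after L4 α=1/5: [299/5, 25, 92/5]
= [60, 25, 18]


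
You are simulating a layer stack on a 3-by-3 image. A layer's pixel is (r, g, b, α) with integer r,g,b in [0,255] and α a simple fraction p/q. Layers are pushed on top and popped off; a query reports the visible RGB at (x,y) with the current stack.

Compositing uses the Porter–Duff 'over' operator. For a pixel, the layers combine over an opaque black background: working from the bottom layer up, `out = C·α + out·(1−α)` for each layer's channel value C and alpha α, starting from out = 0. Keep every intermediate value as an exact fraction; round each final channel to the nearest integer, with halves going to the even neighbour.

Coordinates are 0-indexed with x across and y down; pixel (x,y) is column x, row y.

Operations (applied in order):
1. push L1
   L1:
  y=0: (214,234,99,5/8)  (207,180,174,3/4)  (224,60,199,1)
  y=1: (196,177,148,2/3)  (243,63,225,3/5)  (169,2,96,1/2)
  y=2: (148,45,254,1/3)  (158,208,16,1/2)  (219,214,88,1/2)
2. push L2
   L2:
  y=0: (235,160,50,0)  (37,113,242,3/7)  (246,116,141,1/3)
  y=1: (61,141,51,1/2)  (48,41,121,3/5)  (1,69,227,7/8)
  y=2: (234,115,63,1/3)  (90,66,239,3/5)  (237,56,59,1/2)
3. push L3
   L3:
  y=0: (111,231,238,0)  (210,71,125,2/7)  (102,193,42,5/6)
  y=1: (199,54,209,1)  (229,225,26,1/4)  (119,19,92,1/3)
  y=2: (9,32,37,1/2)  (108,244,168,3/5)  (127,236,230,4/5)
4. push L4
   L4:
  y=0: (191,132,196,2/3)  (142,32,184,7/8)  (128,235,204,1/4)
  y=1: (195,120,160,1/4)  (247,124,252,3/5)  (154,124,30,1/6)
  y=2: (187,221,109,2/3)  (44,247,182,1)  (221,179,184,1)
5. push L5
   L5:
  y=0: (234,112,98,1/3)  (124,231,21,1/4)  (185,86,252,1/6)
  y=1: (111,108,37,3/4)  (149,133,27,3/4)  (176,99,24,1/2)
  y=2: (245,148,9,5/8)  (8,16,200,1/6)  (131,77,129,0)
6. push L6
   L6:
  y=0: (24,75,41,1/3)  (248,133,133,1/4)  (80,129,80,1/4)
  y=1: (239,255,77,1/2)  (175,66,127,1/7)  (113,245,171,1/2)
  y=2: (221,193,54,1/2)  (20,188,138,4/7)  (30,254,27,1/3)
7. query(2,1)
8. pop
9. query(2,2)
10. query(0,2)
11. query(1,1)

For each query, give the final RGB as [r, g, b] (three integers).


(2,1) stack=L1,L2,L3,L4,L5,L6; from [0,0,0]:
L1 α=1/2: [169/2, 1, 48]
L2 α=7/8: [183/16, 121/2, 1637/8]
L3 α=1/3: [1135/24, 140/3, 2005/12]
L4 α=1/6: [9371/144, 536/9, 10385/72]
L5 α=1/2: [34715/288, 1427/18, 12113/144]
L6 α=1/2: [67259/576, 5837/36, 36737/288]
rounded: [117, 162, 128]

(2,2) stack=L1,L2,L3,L4,L5; from [0,0,0]:
+L1 (α=1/2) → [219/2, 107, 44]
+L2 (α=1/2) → [693/4, 163/2, 103/2]
+L3 (α=4/5) → [545/4, 2051/10, 1943/10]
+L4 (α=1) → [221, 179, 184]
+L5 (α=0) → [221, 179, 184]
rounded: [221, 179, 184]

query (0,2) [L1,L2,L3,L4,L5] — begin 0,0,0
L1 α=1/3: [148/3, 15, 254/3]
L2 α=1/3: [998/9, 145/3, 697/9]
L3 α=1/2: [1079/18, 241/6, 515/9]
L4 α=2/3: [7811/54, 2893/18, 2477/27]
L5 α=5/8: [29861/144, 7333/48, 1441/36]
= [207, 153, 40]

at x=1,y=1 over L1,L2,L3,L4,L5:
after L1 α=3/5: [729/5, 189/5, 135]
after L2 α=3/5: [2178/25, 993/25, 633/5]
after L3 α=1/4: [12259/100, 2151/25, 2029/20]
after L4 α=3/5: [49309/250, 13602/125, 9589/50]
after L5 α=3/4: [161059/1000, 63477/500, 13639/200]
→ [161, 127, 68]


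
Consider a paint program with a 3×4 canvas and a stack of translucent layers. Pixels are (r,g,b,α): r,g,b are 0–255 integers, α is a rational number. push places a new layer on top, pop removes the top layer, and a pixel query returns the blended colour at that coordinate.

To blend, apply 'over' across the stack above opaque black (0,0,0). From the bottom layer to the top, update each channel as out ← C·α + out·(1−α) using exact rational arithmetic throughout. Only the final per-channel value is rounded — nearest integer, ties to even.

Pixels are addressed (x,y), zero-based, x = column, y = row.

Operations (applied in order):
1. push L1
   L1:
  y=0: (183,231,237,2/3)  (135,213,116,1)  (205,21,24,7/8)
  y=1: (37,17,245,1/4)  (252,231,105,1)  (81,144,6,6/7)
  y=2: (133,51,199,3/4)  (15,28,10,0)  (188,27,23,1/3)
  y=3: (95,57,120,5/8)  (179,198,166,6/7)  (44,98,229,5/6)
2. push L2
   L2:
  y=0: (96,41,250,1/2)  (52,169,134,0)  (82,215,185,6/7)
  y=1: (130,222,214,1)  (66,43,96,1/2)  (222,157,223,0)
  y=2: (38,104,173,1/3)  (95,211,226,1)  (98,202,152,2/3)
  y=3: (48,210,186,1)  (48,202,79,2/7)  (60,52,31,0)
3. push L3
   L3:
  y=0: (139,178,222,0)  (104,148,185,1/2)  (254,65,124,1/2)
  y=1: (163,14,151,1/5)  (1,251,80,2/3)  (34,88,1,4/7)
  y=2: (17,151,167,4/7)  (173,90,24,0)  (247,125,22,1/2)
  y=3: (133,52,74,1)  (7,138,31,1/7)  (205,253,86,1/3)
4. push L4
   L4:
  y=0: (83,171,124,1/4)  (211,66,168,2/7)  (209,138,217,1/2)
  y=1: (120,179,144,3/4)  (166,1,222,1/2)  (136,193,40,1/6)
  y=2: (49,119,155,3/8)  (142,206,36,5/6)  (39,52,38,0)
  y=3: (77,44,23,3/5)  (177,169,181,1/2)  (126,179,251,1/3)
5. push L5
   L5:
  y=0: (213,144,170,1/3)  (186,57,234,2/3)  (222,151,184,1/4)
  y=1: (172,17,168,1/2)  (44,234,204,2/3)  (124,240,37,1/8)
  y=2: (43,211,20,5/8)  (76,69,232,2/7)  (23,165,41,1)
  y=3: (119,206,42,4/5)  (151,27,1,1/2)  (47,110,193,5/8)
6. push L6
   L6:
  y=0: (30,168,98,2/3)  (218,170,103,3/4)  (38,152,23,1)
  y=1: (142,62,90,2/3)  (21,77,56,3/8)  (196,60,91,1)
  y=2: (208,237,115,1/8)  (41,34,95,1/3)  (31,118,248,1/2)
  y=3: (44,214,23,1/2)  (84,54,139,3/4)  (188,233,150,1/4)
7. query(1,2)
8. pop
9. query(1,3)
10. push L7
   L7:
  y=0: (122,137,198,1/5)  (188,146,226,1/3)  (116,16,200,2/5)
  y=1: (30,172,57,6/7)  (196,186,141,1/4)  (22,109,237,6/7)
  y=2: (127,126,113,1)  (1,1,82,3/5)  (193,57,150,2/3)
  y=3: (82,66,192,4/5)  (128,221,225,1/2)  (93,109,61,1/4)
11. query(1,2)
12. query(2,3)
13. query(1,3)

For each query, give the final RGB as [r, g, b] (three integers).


query (1,2) [L1,L2,L3,L4,L5,L6] — begin 0,0,0
L1 α=0: [0, 0, 0]
L2 α=1: [95, 211, 226]
L3 α=0: [95, 211, 226]
L4 α=5/6: [805/6, 1241/6, 203/3]
L5 α=2/7: [4937/42, 7033/42, 2407/21]
L6 α=1/3: [5798/63, 7747/63, 6809/63]
rounded: [92, 123, 108]

(1,3) stack=L1,L2,L3,L4,L5; from [0,0,0]:
+L1 (α=6/7) → [1074/7, 1188/7, 996/7]
+L2 (α=2/7) → [6042/49, 8768/49, 6086/49]
+L3 (α=1/7) → [36595/343, 59370/343, 38035/343]
+L4 (α=1/2) → [48653/343, 117337/686, 50059/343]
+L5 (α=1/2) → [50223/343, 135859/1372, 25201/343]
rounded: [146, 99, 73]

at x=1,y=2 over L1,L2,L3,L4,L5,L7:
after L1 α=0: [0, 0, 0]
after L2 α=1: [95, 211, 226]
after L3 α=0: [95, 211, 226]
after L4 α=5/6: [805/6, 1241/6, 203/3]
after L5 α=2/7: [4937/42, 7033/42, 2407/21]
after L7 α=3/5: [1000/21, 7096/105, 1996/21]
= [48, 68, 95]

query (2,3) [L1,L2,L3,L4,L5,L7] — begin 0,0,0
+L1 (α=5/6) → [110/3, 245/3, 1145/6]
+L2 (α=0) → [110/3, 245/3, 1145/6]
+L3 (α=1/3) → [835/9, 1249/9, 1403/9]
+L4 (α=1/3) → [2804/27, 4109/27, 5065/27]
+L5 (α=5/8) → [4919/72, 9059/72, 6875/36]
+L7 (α=1/4) → [7151/96, 11675/96, 7607/48]
→ [74, 122, 158]

at x=1,y=3 over L1,L2,L3,L4,L5,L7:
+L1 (α=6/7) → [1074/7, 1188/7, 996/7]
+L2 (α=2/7) → [6042/49, 8768/49, 6086/49]
+L3 (α=1/7) → [36595/343, 59370/343, 38035/343]
+L4 (α=1/2) → [48653/343, 117337/686, 50059/343]
+L5 (α=1/2) → [50223/343, 135859/1372, 25201/343]
+L7 (α=1/2) → [94127/686, 439071/2744, 51188/343]
→ [137, 160, 149]


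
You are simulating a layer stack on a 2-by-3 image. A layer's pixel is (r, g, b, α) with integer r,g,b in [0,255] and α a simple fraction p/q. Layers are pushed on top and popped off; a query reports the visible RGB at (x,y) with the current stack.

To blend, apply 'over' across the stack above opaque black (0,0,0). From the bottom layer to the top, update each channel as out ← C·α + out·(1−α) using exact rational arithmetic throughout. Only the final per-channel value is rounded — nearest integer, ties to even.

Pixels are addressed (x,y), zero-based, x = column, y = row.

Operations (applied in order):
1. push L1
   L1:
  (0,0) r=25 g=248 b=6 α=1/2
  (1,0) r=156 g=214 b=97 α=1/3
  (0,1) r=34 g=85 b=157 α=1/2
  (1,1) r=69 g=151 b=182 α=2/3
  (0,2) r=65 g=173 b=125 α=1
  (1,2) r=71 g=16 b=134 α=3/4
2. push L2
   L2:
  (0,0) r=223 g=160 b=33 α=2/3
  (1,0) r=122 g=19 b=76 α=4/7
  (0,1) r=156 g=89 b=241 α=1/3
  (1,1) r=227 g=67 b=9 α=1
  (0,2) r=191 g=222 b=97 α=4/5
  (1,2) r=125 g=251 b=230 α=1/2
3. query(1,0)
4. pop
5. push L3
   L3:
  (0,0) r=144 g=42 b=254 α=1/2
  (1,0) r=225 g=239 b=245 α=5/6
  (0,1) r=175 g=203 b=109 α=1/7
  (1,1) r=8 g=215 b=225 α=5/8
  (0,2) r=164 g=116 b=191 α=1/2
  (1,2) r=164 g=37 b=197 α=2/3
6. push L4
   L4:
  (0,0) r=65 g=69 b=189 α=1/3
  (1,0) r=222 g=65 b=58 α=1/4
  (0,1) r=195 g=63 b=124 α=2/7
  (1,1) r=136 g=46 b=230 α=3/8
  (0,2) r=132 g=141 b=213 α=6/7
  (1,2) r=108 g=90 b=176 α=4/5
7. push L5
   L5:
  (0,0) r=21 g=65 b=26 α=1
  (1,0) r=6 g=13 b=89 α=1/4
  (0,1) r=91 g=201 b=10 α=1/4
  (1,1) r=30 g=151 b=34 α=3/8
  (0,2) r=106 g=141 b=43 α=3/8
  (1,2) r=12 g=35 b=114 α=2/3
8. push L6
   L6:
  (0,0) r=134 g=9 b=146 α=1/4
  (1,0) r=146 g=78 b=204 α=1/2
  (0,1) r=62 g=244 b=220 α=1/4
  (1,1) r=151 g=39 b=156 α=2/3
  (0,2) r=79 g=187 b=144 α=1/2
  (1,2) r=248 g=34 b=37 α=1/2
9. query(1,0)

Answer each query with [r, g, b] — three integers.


query (1,0) [L1,L2] — begin 0,0,0
L1 α=1/3: [52, 214/3, 97/3]
L2 α=4/7: [92, 290/7, 401/7]
rounded: [92, 41, 57]

(1,0) stack=L1,L3,L4,L5,L6; from [0,0,0]:
L1 α=1/3: [52, 214/3, 97/3]
L3 α=5/6: [1177/6, 3799/18, 1886/9]
L4 α=1/4: [1621/8, 4189/24, 515/3]
L5 α=1/4: [4911/32, 4293/32, 151]
L6 α=1/2: [9583/64, 6789/64, 355/2]
= [150, 106, 178]


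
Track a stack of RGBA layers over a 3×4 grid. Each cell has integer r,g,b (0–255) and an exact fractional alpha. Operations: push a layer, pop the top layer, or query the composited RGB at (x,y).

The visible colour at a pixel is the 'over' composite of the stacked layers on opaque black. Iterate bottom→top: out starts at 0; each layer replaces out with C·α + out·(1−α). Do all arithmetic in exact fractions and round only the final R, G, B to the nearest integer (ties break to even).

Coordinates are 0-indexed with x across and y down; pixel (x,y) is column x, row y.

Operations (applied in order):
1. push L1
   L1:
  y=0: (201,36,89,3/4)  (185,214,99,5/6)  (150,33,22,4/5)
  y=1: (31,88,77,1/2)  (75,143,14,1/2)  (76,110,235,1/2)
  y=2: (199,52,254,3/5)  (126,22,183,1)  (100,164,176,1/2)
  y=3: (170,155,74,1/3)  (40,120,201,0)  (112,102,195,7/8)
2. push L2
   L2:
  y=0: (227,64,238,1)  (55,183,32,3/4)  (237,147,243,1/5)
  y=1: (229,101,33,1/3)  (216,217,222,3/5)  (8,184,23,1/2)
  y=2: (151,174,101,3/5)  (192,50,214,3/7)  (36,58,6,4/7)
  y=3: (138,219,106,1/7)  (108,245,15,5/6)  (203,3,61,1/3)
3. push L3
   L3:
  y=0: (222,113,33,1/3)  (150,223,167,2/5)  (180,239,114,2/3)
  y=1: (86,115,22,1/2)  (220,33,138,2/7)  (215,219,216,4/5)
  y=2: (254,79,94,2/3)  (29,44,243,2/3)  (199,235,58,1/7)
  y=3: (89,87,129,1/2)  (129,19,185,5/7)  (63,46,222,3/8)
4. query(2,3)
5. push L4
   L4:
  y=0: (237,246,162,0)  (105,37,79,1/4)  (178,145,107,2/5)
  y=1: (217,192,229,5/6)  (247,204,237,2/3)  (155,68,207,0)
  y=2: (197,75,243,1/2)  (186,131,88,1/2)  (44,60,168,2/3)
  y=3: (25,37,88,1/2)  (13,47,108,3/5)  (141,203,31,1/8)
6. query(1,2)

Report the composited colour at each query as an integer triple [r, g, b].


query (2,3) [L1,L2,L3] — begin 0,0,0
L1 α=7/8: [98, 357/4, 1365/8]
L2 α=1/3: [133, 121/2, 1609/12]
L3 α=3/8: [427/4, 881/16, 16037/96]
= [107, 55, 167]

at x=1,y=2 over L1,L2,L3,L4:
L1 α=1: [126, 22, 183]
L2 α=3/7: [1080/7, 34, 1374/7]
L3 α=2/3: [1486/21, 122/3, 1592/7]
L4 α=1/2: [2696/21, 515/6, 1104/7]
= [128, 86, 158]


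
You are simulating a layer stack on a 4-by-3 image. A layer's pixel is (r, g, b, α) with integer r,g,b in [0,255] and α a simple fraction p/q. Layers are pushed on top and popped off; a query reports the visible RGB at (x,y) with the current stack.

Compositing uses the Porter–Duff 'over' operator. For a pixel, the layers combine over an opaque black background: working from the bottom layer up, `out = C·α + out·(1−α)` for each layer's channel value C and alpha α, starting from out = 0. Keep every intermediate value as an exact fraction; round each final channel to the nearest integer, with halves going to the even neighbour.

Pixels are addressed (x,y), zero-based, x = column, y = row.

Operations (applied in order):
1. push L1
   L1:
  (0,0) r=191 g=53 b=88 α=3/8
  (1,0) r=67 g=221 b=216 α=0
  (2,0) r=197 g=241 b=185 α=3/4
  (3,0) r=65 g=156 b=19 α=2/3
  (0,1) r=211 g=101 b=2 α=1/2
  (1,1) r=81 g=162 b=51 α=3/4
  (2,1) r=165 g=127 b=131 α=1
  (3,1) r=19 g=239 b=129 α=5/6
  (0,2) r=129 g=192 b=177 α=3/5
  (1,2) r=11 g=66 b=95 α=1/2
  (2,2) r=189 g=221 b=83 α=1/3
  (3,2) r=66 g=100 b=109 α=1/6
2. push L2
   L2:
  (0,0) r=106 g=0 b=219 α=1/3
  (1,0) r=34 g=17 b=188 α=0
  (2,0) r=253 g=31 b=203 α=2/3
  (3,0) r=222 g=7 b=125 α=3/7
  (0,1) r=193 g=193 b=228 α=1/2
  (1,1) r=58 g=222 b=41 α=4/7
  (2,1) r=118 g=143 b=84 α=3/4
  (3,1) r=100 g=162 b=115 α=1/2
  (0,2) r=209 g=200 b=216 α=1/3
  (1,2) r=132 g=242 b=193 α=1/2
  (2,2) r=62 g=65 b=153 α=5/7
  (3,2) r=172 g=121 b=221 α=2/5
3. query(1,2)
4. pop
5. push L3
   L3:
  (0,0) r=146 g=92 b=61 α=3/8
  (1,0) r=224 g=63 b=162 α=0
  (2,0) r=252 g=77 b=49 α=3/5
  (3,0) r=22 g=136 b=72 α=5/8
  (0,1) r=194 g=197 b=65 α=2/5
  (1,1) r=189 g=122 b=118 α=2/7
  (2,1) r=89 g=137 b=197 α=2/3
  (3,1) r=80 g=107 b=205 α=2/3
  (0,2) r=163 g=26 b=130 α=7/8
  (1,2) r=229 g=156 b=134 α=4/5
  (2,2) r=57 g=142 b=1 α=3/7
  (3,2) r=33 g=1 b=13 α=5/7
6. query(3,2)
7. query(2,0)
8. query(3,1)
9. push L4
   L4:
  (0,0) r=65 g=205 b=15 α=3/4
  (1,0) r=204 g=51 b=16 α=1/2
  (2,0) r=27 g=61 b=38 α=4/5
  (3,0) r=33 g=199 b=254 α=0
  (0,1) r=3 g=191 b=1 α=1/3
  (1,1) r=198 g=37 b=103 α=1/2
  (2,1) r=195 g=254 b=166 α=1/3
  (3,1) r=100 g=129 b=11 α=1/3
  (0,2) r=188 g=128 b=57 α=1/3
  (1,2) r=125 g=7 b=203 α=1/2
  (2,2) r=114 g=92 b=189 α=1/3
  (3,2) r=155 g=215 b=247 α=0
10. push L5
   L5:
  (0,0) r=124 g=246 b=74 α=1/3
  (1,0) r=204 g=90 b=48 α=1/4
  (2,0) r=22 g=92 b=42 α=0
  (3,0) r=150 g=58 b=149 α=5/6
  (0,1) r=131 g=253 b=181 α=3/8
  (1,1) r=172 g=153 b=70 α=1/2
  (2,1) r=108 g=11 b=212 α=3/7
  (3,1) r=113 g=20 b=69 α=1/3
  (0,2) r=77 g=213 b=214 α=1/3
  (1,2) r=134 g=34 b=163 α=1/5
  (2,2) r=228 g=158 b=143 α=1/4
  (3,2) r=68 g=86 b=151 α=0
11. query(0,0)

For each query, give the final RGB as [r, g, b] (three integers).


at x=1,y=2 over L1,L2:
L1 α=1/2: [11/2, 33, 95/2]
L2 α=1/2: [275/4, 275/2, 481/4]
→ [69, 138, 120]

at x=3,y=2 over L1,L3:
+L1 (α=1/6) → [11, 50/3, 109/6]
+L3 (α=5/7) → [187/7, 115/21, 304/21]
rounded: [27, 5, 14]

query (2,0) [L1,L3] — begin 0,0,0
+L1 (α=3/4) → [591/4, 723/4, 555/4]
+L3 (α=3/5) → [2103/10, 237/2, 849/10]
→ [210, 118, 85]

at x=3,y=1 over L1,L3:
L1 α=5/6: [95/6, 1195/6, 215/2]
L3 α=2/3: [1055/18, 2479/18, 345/2]
→ [59, 138, 172]

at x=0,y=0 over L1,L3,L4,L5:
after L1 α=3/8: [573/8, 159/8, 33]
after L3 α=3/8: [6369/64, 3003/64, 87/2]
after L4 α=3/4: [18849/256, 42363/256, 177/8]
after L5 α=1/3: [34721/384, 24617/128, 473/12]
rounded: [90, 192, 39]


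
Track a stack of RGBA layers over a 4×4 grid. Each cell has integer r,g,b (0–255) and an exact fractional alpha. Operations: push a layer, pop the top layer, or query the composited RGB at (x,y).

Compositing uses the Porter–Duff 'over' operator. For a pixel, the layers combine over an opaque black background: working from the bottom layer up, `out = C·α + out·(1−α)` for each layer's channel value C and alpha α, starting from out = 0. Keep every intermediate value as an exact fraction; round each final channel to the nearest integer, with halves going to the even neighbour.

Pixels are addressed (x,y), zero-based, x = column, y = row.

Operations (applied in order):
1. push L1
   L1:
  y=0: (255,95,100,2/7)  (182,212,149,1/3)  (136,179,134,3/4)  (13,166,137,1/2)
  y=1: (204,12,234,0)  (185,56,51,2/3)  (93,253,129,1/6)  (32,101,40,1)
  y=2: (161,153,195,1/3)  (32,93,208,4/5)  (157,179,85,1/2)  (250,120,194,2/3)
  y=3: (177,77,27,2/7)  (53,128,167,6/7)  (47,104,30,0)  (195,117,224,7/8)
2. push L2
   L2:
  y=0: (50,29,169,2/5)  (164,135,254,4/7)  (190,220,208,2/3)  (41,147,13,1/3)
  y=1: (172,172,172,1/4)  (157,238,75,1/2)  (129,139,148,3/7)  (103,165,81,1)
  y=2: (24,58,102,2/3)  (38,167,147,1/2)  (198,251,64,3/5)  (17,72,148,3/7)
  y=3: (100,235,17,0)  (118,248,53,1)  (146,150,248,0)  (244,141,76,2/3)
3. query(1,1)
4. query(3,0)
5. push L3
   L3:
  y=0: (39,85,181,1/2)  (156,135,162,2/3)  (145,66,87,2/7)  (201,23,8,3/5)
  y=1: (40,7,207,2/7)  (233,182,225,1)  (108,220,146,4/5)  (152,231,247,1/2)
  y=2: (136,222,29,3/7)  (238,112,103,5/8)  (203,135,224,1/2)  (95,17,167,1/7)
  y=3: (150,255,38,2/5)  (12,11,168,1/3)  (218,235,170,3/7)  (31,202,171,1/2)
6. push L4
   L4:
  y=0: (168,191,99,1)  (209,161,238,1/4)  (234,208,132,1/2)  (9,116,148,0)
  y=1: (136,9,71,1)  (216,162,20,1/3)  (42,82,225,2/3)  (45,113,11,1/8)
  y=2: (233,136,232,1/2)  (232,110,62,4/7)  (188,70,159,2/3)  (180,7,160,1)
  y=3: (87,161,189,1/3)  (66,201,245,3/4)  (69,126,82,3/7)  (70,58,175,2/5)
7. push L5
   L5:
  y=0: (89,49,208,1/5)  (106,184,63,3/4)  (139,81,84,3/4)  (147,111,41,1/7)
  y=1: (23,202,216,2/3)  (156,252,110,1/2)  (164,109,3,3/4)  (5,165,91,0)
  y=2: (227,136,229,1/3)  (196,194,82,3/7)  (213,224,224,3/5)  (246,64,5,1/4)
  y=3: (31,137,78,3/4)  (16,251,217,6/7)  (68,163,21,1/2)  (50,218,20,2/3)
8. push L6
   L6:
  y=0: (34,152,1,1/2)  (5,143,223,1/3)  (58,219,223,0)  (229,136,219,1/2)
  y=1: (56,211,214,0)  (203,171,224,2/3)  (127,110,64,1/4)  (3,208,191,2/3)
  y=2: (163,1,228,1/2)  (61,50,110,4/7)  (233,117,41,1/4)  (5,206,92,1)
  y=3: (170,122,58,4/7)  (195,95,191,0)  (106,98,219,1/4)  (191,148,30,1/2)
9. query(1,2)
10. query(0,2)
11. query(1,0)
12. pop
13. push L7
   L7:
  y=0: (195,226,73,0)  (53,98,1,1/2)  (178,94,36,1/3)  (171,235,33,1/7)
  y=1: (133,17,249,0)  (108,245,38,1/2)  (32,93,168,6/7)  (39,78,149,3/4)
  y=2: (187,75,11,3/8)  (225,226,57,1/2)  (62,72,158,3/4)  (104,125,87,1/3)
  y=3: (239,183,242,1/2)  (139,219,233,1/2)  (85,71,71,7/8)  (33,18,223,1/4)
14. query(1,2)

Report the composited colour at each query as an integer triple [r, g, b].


query (1,1) [L1,L2] — begin 0,0,0
after L1 α=2/3: [370/3, 112/3, 34]
after L2 α=1/2: [841/6, 413/3, 109/2]
→ [140, 138, 54]

query (3,0) [L1,L2] — begin 0,0,0
L1 α=1/2: [13/2, 83, 137/2]
L2 α=1/3: [18, 313/3, 50]
rounded: [18, 104, 50]

at x=1,y=2 over L1,L2,L3,L4,L5,L6:
after L1 α=4/5: [128/5, 372/5, 832/5]
after L2 α=1/2: [159/5, 1207/10, 1567/10]
after L3 α=5/8: [6427/40, 9221/80, 9851/80]
after L4 α=4/7: [56401/280, 62863/560, 49393/560]
after L5 α=3/7: [97561/490, 144343/980, 83833/980]
after L6 α=4/7: [412243/3430, 629029/6860, 682699/6860]
= [120, 92, 100]

query (0,2) [L1,L2,L3,L4,L5,L6] — begin 0,0,0
L1 α=1/3: [161/3, 51, 65]
L2 α=2/3: [305/9, 167/3, 269/3]
L3 α=3/7: [4892/63, 2666/21, 191/3]
L4 α=1/2: [19571/126, 2761/21, 887/6]
L5 α=1/3: [33872/189, 8378/63, 1574/9]
L6 α=1/2: [64679/378, 8441/126, 1813/9]
→ [171, 67, 201]

(1,0) stack=L1,L2,L3,L4,L5,L6; from [0,0,0]:
after L1 α=1/3: [182/3, 212/3, 149/3]
after L2 α=4/7: [838/7, 752/7, 1165/7]
after L3 α=2/3: [3022/21, 2642/21, 3433/21]
after L4 α=1/4: [4485/28, 3769/28, 5099/28]
after L5 α=3/4: [13389/112, 19225/112, 10391/112]
after L6 α=1/3: [13669/168, 27233/168, 22879/168]
= [81, 162, 136]

at x=1,y=2 over L1,L2,L3,L4,L5,L7:
+L1 (α=4/5) → [128/5, 372/5, 832/5]
+L2 (α=1/2) → [159/5, 1207/10, 1567/10]
+L3 (α=5/8) → [6427/40, 9221/80, 9851/80]
+L4 (α=4/7) → [56401/280, 62863/560, 49393/560]
+L5 (α=3/7) → [97561/490, 144343/980, 83833/980]
+L7 (α=1/2) → [207811/980, 365823/1960, 139693/1960]
→ [212, 187, 71]
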